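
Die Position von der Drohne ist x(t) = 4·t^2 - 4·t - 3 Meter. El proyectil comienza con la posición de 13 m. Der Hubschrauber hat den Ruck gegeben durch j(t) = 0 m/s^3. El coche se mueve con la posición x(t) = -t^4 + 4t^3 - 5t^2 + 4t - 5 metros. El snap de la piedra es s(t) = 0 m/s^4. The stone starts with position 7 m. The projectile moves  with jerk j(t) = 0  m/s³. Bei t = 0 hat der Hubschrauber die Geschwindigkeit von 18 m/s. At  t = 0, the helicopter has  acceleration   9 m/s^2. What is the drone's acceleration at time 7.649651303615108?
Starting from position x(t) = 4·t^2 - 4·t - 3, we take 2 derivatives. The derivative of position gives velocity: v(t) = 8·t - 4. Taking d/dt of v(t), we find a(t) = 8. We have acceleration a(t) = 8. Substituting t = 7.649651303615108: a(7.649651303615108) = 8.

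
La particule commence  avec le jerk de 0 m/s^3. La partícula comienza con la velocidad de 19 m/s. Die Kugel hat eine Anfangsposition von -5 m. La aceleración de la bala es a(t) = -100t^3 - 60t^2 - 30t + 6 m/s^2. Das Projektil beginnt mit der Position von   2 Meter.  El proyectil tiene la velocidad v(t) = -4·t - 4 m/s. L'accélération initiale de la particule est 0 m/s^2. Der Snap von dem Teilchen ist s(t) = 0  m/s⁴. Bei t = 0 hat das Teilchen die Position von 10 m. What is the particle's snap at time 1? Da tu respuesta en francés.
Nous avons le snap s(t) = 0. En substituant t = 1: s(1) = 0.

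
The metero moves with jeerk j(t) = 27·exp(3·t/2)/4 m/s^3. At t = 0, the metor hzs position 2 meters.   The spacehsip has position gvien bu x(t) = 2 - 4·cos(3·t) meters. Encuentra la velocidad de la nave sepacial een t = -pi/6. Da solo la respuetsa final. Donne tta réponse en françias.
v(-pi/6) = -12.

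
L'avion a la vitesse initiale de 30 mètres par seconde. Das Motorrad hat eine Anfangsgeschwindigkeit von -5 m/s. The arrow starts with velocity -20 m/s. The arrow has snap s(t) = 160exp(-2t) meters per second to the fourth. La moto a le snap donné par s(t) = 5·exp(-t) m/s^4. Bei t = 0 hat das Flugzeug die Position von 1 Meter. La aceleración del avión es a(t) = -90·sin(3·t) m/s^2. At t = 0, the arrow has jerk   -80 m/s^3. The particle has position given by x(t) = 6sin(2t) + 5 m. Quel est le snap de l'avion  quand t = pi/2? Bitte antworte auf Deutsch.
Um dies zu lösen, müssen wir 2 Ableitungen unserer Gleichung für die Beschleunigung a(t) = -90·sin(3·t) nehmen. Mit d/dt von a(t) finden wir j(t) = -270·cos(3·t). Mit d/dt von j(t) finden wir s(t) = 810·sin(3·t). Aus der Gleichung für den Snap s(t) = 810·sin(3·t), setzen wir t = pi/2 ein und erhalten s = -810.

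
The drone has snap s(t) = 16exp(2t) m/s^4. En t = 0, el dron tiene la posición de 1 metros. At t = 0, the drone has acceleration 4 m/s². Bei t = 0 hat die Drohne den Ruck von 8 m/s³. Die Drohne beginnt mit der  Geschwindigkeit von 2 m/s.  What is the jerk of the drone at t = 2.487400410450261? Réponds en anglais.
To solve this, we need to take 1 antiderivative of our snap equation s(t) = 16·exp(2·t). Integrating snap and using the initial condition j(0) = 8, we get j(t) = 8·exp(2·t). We have jerk j(t) = 8·exp(2·t). Substituting t = 2.487400410450261: j(2.487400410450261) = 1157.75997662886.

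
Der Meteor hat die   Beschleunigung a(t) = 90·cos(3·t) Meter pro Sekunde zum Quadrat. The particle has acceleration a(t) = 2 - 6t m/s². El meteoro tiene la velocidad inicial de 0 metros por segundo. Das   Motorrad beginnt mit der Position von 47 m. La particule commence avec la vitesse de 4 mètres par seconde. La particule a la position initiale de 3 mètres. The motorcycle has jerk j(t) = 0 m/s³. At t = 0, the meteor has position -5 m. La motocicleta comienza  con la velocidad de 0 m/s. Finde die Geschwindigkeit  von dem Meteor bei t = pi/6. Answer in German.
Ausgehend von der Beschleunigung a(t) = 90·cos(3·t), nehmen wir 1 Stammfunktion. Durch Integration von der Beschleunigung und Verwendung der Anfangsbedingung v(0) = 0, erhalten wir v(t) = 30·sin(3·t). Mit v(t) = 30·sin(3·t) und Einsetzen von t = pi/6, finden wir v = 30.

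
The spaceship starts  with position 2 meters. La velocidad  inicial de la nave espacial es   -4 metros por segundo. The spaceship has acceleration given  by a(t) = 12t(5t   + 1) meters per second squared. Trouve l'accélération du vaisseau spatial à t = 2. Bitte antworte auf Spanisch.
De la ecuación de la aceleración a(t) = 12·t·(5·t + 1), sustituimos t = 2 para obtener a = 264.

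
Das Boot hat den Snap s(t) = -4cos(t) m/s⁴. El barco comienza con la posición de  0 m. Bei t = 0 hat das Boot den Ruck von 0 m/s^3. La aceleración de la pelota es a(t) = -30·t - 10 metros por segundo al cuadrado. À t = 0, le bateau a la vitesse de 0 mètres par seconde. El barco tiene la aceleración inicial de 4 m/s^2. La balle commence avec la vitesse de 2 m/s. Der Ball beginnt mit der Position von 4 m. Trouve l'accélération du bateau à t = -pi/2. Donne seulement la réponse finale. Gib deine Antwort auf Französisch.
La réponse est 0.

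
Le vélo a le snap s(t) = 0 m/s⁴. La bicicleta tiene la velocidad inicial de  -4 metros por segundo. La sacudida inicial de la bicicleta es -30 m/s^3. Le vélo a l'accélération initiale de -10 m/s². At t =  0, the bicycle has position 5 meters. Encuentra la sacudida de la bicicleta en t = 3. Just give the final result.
j(3) = -30.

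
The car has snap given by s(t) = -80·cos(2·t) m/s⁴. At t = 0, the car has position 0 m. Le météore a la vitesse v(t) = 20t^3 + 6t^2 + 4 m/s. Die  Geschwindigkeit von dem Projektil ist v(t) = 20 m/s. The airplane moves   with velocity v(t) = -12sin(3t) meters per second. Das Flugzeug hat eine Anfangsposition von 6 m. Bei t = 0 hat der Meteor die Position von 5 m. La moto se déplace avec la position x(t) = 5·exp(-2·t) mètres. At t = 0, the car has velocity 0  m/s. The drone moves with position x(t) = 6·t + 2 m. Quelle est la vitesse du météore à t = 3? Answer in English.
Using v(t) = 20·t^3 + 6·t^2 + 4 and substituting t = 3, we find v = 598.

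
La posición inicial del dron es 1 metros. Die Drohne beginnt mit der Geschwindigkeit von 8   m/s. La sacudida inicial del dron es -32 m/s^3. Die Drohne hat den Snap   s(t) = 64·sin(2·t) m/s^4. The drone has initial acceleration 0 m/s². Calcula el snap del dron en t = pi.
Usando s(t) = 64·sin(2·t) y sustituyendo t = pi, encontramos s = 0.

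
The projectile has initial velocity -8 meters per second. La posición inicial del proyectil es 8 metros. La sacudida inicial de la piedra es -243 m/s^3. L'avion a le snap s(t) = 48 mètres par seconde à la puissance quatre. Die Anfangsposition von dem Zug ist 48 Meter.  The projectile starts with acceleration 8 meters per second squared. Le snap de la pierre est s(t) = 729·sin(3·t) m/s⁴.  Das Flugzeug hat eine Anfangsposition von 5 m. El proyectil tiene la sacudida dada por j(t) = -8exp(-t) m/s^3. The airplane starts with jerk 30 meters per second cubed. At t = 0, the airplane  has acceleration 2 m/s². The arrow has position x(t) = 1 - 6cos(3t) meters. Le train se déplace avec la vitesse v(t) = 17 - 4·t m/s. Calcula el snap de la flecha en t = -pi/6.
Partiendo de la posición x(t) = 1 - 6·cos(3·t), tomamos 4 derivadas. Derivando la posición, obtenemos la velocidad: v(t) = 18·sin(3·t). Derivando la velocidad, obtenemos la aceleración: a(t) = 54·cos(3·t). La derivada de la aceleración da la sacudida: j(t) = -162·sin(3·t). Derivando la sacudida, obtenemos el snap: s(t) = -486·cos(3·t). Tenemos el snap s(t) = -486·cos(3·t). Sustituyendo t = -pi/6: s(-pi/6) = 0.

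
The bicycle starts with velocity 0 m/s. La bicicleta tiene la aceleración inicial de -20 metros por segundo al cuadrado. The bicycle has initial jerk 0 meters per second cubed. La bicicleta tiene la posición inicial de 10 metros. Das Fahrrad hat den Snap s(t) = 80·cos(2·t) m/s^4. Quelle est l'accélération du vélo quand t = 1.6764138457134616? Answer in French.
Pour résoudre ceci, nous devons prendre 2 intégrales de notre équation du snap s(t) = 80·cos(2·t). En prenant ∫s(t)dt et en appliquant j(0) = 0, nous trouvons j(t) = 40·sin(2·t). En prenant ∫j(t)dt et en appliquant a(0) = -20, nous trouvons a(t) = -20·cos(2·t). Nous avons l'accélération a(t) = -20·cos(2·t). En substituant t = 1.6764138457134616: a(1.6764138457134616) = 19.5554542604311.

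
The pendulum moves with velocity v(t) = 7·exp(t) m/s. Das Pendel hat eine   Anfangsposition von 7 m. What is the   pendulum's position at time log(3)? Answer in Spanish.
Debemos encontrar la integral de nuestra ecuación de la velocidad v(t) = 7·exp(t) 1 vez. Tomando ∫v(t)dt y aplicando x(0) = 7, encontramos x(t) = 7·exp(t). Usando x(t) = 7·exp(t) y sustituyendo t = log(3), encontramos x = 21.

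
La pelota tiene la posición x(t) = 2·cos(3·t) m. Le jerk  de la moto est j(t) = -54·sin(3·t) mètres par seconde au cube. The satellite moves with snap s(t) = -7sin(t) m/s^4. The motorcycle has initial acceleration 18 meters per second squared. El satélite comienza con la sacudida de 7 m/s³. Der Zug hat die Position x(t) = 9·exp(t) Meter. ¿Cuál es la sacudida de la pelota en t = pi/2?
Debemos derivar nuestra ecuación de la posición x(t) = 2·cos(3·t) 3 veces. La derivada de la posición da la velocidad: v(t) = -6·sin(3·t). Derivando la velocidad, obtenemos la aceleración: a(t) = -18·cos(3·t). Tomando d/dt de a(t), encontramos j(t) = 54·sin(3·t). Usando j(t) = 54·sin(3·t) y sustituyendo t = pi/2, encontramos j = -54.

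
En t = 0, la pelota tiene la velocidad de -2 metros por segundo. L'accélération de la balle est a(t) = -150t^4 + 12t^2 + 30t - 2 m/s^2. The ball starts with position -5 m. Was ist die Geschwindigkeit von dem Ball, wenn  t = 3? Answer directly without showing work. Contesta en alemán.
Die Geschwindigkeit bei t = 3 ist v = -7055.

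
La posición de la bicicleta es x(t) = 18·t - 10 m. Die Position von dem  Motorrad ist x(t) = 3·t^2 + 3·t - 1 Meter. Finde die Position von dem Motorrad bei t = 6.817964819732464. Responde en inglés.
We have position x(t) = 3·t^2 + 3·t - 1. Substituting t = 6.817964819732464: x(6.817964819732464) = 158.907827308526.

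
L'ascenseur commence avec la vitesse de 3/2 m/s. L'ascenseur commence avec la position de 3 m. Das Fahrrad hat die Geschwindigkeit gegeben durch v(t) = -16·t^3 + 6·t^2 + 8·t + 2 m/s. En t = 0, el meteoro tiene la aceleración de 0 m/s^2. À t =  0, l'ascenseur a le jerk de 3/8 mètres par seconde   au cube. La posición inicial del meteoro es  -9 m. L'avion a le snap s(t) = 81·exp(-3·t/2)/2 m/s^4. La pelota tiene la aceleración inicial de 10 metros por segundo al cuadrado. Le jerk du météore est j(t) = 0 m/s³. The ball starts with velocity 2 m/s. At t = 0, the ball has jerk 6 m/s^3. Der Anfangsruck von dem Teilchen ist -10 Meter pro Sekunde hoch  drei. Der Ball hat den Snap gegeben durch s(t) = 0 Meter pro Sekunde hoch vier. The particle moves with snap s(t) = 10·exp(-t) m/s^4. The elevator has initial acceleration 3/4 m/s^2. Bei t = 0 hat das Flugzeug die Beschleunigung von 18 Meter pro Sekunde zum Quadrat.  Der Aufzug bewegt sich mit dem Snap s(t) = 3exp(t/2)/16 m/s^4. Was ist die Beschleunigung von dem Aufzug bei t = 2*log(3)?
Wir müssen unsere Gleichung für den Snap s(t) = 3·exp(t/2)/16 2-mal integrieren. Durch Integration von dem Snap und Verwendung der Anfangsbedingung j(0) = 3/8, erhalten wir j(t) = 3·exp(t/2)/8. Die Stammfunktion von dem Ruck ist die Beschleunigung. Mit a(0) = 3/4 erhalten wir a(t) = 3·exp(t/2)/4. Mit a(t) = 3·exp(t/2)/4 und Einsetzen von t = 2*log(3), finden wir a = 9/4.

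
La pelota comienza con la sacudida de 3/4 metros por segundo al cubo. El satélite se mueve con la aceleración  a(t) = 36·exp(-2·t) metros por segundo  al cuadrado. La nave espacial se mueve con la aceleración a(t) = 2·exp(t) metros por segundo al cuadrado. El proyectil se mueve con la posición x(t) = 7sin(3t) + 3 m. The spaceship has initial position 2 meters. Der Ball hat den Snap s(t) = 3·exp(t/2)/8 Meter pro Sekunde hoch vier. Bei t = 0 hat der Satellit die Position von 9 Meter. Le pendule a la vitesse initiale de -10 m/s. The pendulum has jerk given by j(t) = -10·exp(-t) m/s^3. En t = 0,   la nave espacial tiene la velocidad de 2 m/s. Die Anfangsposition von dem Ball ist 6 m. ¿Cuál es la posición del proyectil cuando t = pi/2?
De la ecuación de la posición x(t) = 7·sin(3·t) + 3, sustituimos t = pi/2 para obtener x = -4.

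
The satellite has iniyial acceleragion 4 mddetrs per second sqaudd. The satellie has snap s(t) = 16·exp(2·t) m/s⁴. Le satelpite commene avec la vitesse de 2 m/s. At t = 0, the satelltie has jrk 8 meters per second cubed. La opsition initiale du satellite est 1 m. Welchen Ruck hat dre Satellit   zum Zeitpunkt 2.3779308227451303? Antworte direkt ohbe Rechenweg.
Die Antwort ist 930.110305492242.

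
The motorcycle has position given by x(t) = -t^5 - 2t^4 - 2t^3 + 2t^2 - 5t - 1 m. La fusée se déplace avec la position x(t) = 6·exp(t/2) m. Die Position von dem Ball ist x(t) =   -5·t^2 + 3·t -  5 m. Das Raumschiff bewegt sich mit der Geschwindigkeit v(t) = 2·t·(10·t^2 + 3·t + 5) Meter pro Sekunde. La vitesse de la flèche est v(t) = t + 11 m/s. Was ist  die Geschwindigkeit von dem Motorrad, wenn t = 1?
Wir müssen unsere Gleichung für die Position x(t) = -t^5 - 2·t^4 - 2·t^3 + 2·t^2 - 5·t - 1 1-mal ableiten. Durch Ableiten von der Position erhalten wir die Geschwindigkeit: v(t) = -5·t^4 - 8·t^3 - 6·t^2 + 4·t - 5. Aus der Gleichung für die Geschwindigkeit v(t) = -5·t^4 - 8·t^3 - 6·t^2 + 4·t - 5, setzen wir t = 1 ein und erhalten v = -20.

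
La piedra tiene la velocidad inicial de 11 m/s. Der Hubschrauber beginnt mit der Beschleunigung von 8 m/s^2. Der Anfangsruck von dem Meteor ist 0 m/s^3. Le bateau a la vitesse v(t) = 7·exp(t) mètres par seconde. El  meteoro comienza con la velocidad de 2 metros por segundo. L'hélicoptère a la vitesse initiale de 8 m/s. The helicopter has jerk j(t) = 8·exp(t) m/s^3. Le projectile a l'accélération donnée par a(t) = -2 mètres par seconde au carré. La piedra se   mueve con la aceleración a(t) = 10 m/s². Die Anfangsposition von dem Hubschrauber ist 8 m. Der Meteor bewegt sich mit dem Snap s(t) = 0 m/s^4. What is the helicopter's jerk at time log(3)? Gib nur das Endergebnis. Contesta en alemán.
j(log(3)) = 24.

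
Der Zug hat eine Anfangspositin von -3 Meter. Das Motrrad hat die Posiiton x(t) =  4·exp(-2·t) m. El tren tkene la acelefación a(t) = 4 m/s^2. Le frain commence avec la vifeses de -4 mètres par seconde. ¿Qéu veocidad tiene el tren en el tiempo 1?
Para resolver esto, necesitamos tomar 1 antiderivada de nuestra ecuación de la aceleración a(t) = 4. Integrando la aceleración y usando la condición inicial v(0) = -4, obtenemos v(t) = 4·t - 4. De la ecuación de la velocidad v(t) = 4·t - 4, sustituimos t = 1 para obtener v = 0.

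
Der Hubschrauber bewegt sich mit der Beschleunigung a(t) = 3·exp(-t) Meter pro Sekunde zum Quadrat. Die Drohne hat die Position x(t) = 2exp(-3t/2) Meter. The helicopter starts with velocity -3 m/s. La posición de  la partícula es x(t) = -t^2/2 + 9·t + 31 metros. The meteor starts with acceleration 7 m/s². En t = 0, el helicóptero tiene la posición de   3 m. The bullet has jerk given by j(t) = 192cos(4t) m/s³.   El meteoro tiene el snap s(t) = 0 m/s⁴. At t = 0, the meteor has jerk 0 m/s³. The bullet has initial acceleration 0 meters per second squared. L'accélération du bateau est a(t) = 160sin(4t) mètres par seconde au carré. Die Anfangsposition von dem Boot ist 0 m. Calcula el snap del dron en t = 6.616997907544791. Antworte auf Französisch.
Nous devons dériver notre équation de la position x(t) = 2·exp(-3·t/2) 4 fois. La dérivée de la position donne la vitesse: v(t) = -3·exp(-3·t/2). En dérivant la vitesse, nous obtenons l'accélération: a(t) = 9·exp(-3·t/2)/2. En dérivant l'accélération, nous obtenons le jerk: j(t) = -27·exp(-3·t/2)/4. La dérivée du jerk donne le snap: s(t) = 81·exp(-3·t/2)/8. De l'équation du snap s(t) = 81·exp(-3·t/2)/8, nous substituons t = 6.616997907544791 pour obtenir s = 0.000495229508990146.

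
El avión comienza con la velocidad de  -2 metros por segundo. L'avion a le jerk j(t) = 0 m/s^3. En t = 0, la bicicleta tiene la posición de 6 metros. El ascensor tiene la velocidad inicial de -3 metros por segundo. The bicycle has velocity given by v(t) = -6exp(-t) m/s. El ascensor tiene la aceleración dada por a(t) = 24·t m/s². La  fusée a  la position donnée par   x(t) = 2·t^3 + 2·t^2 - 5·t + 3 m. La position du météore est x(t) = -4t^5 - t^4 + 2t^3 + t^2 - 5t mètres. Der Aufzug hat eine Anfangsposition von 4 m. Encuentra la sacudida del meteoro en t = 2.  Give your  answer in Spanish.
Debemos derivar nuestra ecuación de la posición x(t) = -4·t^5 - t^4 + 2·t^3 + t^2 - 5·t 3 veces. La derivada de la posición da la velocidad: v(t) = -20·t^4 - 4·t^3 + 6·t^2 + 2·t - 5. Tomando d/dt de v(t), encontramos a(t) = -80·t^3 - 12·t^2 + 12·t + 2. La derivada de la aceleración da la sacudida: j(t) = -240·t^2 - 24·t + 12. Usando j(t) = -240·t^2 - 24·t + 12 y sustituyendo t = 2, encontramos j = -996.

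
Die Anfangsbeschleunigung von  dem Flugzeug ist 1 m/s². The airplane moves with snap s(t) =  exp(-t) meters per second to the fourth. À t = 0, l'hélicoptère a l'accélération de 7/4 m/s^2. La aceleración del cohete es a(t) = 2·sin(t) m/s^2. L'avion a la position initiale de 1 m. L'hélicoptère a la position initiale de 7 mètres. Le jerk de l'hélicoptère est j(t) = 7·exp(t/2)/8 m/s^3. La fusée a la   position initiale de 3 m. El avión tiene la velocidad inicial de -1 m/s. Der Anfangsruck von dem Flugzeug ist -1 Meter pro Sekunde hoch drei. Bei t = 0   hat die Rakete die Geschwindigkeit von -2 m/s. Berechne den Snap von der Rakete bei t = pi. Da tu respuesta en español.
Partiendo de la aceleración a(t) = 2·sin(t), tomamos 2 derivadas. La derivada de la aceleración da la sacudida: j(t) = 2·cos(t). Tomando d/dt de j(t), encontramos s(t) = -2·sin(t). De la ecuación del snap s(t) = -2·sin(t), sustituimos t = pi para obtener s = 0.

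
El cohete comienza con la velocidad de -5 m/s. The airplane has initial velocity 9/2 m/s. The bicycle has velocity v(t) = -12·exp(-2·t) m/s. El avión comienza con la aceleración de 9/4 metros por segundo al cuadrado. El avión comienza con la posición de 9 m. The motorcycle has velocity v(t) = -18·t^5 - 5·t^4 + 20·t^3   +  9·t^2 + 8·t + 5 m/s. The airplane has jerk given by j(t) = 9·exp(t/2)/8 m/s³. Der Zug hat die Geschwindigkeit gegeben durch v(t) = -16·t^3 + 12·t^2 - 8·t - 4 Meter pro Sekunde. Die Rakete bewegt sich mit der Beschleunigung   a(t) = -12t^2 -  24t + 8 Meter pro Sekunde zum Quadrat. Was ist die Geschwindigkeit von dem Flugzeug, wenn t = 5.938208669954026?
Um dies zu lösen, müssen wir 2 Integrale unserer Gleichung für den Ruck j(t) = 9·exp(t/2)/8 finden. Mit ∫j(t)dt und Anwendung von a(0) = 9/4, finden wir a(t) = 9·exp(t/2)/4. Die Stammfunktion von der Beschleunigung, mit v(0) = 9/2, ergibt die Geschwindigkeit: v(t) = 9·exp(t/2)/2. Mit v(t) = 9·exp(t/2)/2 und Einsetzen von t = 5.938208669954026, finden wir v = 87.6351113165144.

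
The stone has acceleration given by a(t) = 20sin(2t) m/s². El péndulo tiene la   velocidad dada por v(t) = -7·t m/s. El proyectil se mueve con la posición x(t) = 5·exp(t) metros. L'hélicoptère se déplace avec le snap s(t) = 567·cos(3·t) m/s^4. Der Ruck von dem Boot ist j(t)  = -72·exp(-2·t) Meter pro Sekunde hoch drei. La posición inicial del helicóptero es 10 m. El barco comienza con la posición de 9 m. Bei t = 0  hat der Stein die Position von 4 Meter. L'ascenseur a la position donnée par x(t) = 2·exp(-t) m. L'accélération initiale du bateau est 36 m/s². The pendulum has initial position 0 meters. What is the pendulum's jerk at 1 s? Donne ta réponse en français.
Nous devons dériver notre équation de la vitesse v(t) = -7·t 2 fois. En dérivant la vitesse, nous obtenons l'accélération: a(t) = -7. En dérivant l'accélération, nous obtenons le jerk: j(t) = 0. Nous avons le jerk j(t) = 0. En substituant t = 1: j(1) = 0.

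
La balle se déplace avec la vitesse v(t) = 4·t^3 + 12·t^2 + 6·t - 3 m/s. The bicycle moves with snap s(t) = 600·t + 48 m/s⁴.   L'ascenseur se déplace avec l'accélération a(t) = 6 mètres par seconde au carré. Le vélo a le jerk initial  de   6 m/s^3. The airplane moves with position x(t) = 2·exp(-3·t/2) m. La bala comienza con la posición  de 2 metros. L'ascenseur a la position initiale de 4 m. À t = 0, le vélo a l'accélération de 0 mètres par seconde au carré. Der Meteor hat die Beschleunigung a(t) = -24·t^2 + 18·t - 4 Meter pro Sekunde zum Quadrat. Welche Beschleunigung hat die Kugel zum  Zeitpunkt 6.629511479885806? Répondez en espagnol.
Partiendo de la velocidad v(t) = 4·t^3 + 12·t^2 + 6·t - 3, tomamos 1 derivada. La derivada de la velocidad da la aceleración: a(t) = 12·t^2 + 24·t + 6. Usando a(t) = 12·t^2 + 24·t + 6 y sustituyendo t = 6.629511479885806, encontramos a = 692.513345060512.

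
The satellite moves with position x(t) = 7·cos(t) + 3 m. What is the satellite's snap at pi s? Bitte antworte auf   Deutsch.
Um dies zu lösen, müssen wir 4 Ableitungen unserer Gleichung für die Position x(t) = 7·cos(t) + 3 nehmen. Durch Ableiten von der Position erhalten wir die Geschwindigkeit: v(t) = -7·sin(t). Mit d/dt von v(t) finden wir a(t) = -7·cos(t). Durch Ableiten von der Beschleunigung erhalten wir den Ruck: j(t) = 7·sin(t). Die Ableitung von dem Ruck ergibt den Snap: s(t) = 7·cos(t). Wir haben den Snap s(t) = 7·cos(t). Durch Einsetzen von t = pi: s(pi) = -7.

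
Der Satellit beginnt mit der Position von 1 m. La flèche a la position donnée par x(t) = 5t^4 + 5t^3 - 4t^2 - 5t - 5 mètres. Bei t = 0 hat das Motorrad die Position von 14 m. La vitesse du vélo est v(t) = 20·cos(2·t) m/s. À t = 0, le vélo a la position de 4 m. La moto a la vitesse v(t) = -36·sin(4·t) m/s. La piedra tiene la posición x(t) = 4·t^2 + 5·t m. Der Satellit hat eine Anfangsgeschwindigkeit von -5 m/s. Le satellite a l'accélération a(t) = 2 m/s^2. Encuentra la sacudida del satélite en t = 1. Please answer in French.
Nous devons dériver notre équation de l'accélération a(t) = 2 1 fois. En prenant d/dt de a(t), nous trouvons j(t) = 0. En utilisant j(t) = 0 et en substituant t = 1, nous trouvons j = 0.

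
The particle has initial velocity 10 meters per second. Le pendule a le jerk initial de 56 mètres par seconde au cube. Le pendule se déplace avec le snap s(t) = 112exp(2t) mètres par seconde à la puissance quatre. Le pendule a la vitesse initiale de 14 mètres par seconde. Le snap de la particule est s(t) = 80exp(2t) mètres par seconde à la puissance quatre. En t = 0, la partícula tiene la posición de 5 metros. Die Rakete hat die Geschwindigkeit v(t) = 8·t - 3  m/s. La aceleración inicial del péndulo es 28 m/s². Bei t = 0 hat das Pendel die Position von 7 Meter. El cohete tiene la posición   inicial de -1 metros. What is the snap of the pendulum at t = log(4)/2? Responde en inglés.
We have snap s(t) = 112·exp(2·t). Substituting t = log(4)/2: s(log(4)/2) = 448.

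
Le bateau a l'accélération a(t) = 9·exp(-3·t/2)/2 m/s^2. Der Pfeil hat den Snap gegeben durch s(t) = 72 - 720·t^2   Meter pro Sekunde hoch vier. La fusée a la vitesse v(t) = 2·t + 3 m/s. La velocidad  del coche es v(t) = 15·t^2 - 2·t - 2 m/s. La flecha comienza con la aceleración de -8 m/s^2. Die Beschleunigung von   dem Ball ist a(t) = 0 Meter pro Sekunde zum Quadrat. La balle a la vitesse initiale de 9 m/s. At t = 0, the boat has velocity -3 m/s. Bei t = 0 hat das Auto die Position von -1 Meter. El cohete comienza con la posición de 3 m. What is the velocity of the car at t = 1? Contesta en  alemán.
Wir haben die Geschwindigkeit v(t) = 15·t^2 - 2·t - 2. Durch Einsetzen von t = 1: v(1) = 11.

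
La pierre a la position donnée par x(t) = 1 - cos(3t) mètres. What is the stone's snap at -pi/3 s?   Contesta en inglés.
To solve this, we need to take 4 derivatives of our position equation x(t) = 1 - cos(3·t). The derivative of position gives velocity: v(t) = 3·sin(3·t). Taking d/dt of v(t), we find a(t) = 9·cos(3·t). Differentiating acceleration, we get jerk: j(t) = -27·sin(3·t). Taking d/dt of j(t), we find s(t) = -81·cos(3·t). Using s(t) = -81·cos(3·t) and substituting t = -pi/3, we find s = 81.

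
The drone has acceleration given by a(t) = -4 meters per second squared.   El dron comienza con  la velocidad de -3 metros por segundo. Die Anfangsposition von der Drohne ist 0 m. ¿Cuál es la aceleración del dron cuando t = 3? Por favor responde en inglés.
From the given acceleration equation a(t) = -4, we substitute t = 3 to get a = -4.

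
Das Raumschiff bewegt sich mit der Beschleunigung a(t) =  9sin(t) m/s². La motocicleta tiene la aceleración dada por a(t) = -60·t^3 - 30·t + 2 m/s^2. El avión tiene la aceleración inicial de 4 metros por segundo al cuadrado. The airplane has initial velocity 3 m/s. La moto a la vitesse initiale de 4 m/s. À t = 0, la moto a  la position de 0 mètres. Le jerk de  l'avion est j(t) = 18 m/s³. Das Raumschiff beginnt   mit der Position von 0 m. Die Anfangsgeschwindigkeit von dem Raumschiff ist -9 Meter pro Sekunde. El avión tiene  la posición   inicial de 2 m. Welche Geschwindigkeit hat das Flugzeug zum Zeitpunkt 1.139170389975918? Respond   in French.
Nous devons trouver la primitive de notre équation du jerk j(t) = 18 2 fois. En prenant ∫j(t)dt et en appliquant a(0) = 4, nous trouvons a(t) = 18·t + 4. La primitive de l'accélération est la vitesse. En utilisant v(0) = 3, nous obtenons v(t) = 9·t^2 + 4·t + 3. Nous avons la vitesse v(t) = 9·t^2 + 4·t + 3. En substituant t = 1.139170389975918: v(1.139170389975918) = 19.2360641564846.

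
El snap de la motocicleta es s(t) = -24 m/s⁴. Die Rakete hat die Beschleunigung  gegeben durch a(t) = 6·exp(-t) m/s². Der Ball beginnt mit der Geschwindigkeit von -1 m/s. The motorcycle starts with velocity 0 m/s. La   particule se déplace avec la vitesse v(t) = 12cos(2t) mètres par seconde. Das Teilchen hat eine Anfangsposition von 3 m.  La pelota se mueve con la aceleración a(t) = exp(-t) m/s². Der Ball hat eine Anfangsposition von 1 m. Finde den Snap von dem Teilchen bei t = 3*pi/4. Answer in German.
Wir müssen unsere Gleichung für die Geschwindigkeit v(t) = 12·cos(2·t) 3-mal ableiten. Durch Ableiten von der Geschwindigkeit erhalten wir die Beschleunigung: a(t) = -24·sin(2·t). Durch Ableiten von der Beschleunigung erhalten wir den Ruck: j(t) = -48·cos(2·t). Die Ableitung von dem Ruck ergibt den Snap: s(t) = 96·sin(2·t). Aus der Gleichung für den Snap s(t) = 96·sin(2·t), setzen wir t = 3*pi/4 ein und erhalten s = -96.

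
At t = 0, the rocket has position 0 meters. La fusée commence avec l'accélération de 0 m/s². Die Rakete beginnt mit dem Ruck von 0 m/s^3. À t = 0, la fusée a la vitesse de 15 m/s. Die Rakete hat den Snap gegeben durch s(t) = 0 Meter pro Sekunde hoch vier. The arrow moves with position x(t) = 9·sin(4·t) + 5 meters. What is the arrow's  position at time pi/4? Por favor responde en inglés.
Using x(t) = 9·sin(4·t) + 5 and substituting t = pi/4, we find x = 5.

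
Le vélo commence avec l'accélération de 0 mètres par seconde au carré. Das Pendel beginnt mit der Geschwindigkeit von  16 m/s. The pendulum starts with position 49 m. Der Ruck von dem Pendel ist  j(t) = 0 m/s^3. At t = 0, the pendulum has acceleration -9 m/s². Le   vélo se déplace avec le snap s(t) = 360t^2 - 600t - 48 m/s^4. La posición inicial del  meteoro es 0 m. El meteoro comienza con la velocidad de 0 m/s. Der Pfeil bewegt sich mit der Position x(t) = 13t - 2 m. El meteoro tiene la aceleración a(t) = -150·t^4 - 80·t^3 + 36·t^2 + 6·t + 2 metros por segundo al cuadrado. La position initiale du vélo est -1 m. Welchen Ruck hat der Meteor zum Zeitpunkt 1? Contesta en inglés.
We must differentiate our acceleration equation a(t) = -150·t^4 - 80·t^3 + 36·t^2 + 6·t + 2 1 time. Taking d/dt of a(t), we find j(t) = -600·t^3 - 240·t^2 + 72·t + 6. From the given jerk equation j(t) = -600·t^3 - 240·t^2 + 72·t + 6, we substitute t = 1 to get j = -762.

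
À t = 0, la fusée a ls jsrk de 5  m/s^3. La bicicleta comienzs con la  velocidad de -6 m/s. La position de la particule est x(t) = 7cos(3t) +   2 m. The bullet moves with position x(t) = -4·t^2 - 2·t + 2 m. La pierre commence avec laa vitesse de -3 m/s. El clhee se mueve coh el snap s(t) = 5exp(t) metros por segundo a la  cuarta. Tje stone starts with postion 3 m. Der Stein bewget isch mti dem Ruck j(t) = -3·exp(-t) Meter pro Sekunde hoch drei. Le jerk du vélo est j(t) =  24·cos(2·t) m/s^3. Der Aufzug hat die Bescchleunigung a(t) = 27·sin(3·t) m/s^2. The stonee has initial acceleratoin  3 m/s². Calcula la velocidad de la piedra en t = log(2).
Debemos encontrar la integral de nuestra ecuación de la sacudida j(t) = -3·exp(-t) 2 veces. La antiderivada de la sacudida, con a(0) = 3, da la aceleración: a(t) = 3·exp(-t). Tomando ∫a(t)dt y aplicando v(0) = -3, encontramos v(t) = -3·exp(-t). De la ecuación de la velocidad v(t) = -3·exp(-t), sustituimos t = log(2) para obtener v = -3/2.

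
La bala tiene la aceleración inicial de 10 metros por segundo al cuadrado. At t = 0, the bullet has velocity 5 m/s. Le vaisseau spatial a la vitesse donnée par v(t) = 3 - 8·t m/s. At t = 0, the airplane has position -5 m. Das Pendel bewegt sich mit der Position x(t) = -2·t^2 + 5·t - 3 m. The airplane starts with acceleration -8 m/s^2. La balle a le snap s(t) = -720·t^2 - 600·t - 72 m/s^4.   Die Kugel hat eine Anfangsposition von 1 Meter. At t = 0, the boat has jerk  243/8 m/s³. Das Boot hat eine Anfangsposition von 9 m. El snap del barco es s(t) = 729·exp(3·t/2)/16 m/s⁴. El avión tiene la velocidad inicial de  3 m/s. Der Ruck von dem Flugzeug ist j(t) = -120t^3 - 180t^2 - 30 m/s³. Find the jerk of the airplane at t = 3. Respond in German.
Aus der Gleichung für den Ruck j(t) = -120·t^3 - 180·t^2 - 30, setzen wir t = 3 ein und erhalten j = -4890.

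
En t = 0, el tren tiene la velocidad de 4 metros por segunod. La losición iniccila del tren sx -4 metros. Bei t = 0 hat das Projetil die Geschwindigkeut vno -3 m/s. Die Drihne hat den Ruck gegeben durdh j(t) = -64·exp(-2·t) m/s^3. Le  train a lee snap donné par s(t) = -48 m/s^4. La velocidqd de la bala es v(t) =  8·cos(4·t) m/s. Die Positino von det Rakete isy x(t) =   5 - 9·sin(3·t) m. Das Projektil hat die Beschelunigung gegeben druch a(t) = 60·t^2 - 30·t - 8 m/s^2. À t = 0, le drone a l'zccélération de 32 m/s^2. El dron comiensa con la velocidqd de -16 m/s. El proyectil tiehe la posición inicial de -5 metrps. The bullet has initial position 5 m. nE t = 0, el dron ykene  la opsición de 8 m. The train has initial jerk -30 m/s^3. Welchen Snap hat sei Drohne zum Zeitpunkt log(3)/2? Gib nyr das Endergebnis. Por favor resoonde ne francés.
s(log(3)/2) = 128/3.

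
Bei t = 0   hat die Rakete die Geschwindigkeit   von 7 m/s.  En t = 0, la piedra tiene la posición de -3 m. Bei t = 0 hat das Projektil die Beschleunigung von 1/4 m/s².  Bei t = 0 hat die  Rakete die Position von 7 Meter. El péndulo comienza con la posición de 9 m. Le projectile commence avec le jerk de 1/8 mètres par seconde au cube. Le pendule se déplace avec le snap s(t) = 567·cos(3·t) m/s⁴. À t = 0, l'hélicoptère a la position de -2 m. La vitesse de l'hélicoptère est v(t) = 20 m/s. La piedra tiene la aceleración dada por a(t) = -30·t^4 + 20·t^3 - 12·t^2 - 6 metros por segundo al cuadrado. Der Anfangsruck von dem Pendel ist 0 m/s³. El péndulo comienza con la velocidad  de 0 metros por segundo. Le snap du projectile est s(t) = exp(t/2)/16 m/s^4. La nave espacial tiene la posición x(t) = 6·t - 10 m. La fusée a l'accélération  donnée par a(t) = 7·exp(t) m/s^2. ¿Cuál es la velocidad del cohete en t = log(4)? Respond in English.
To solve this, we need to take 1 integral of our acceleration equation a(t) = 7·exp(t). The antiderivative of acceleration is velocity. Using v(0) = 7, we get v(t) = 7·exp(t). We have velocity v(t) = 7·exp(t). Substituting t = log(4): v(log(4)) = 28.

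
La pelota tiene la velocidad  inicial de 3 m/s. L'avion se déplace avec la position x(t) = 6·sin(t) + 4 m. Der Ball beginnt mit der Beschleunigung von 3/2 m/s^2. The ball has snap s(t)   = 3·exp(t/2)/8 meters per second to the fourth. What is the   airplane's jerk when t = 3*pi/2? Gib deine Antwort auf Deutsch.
Ausgehend von der Position x(t) = 6·sin(t) + 4, nehmen wir 3 Ableitungen. Durch Ableiten von der Position erhalten wir die Geschwindigkeit: v(t) = 6·cos(t). Durch Ableiten von der Geschwindigkeit erhalten wir die Beschleunigung: a(t) = -6·sin(t). Die Ableitung von der Beschleunigung ergibt den Ruck: j(t) = -6·cos(t). Mit j(t) = -6·cos(t) und Einsetzen von t = 3*pi/2, finden wir j = 0.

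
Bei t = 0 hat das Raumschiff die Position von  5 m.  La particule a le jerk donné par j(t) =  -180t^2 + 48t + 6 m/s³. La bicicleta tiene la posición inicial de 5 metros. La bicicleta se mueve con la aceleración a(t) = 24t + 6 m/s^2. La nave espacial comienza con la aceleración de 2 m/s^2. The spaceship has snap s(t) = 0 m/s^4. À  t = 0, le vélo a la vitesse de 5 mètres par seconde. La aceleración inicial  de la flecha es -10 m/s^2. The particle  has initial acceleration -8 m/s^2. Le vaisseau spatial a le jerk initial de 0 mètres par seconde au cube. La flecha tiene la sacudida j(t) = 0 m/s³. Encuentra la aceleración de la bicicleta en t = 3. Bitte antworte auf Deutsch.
Mit a(t) = 24·t + 6 und Einsetzen von t = 3, finden wir a = 78.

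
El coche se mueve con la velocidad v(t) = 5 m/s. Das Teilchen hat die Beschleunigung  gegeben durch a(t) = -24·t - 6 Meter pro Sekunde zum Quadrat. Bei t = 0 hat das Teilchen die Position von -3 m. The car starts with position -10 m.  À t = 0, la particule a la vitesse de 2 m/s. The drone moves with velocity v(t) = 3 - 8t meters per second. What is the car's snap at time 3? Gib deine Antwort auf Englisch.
We must differentiate our velocity equation v(t) = 5 3 times. The derivative of velocity gives acceleration: a(t) = 0. The derivative of acceleration gives jerk: j(t) = 0. The derivative of jerk gives snap: s(t) = 0. Using s(t) = 0 and substituting t = 3, we find s = 0.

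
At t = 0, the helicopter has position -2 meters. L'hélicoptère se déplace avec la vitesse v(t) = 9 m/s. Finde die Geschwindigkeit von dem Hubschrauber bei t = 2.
Mit v(t) = 9 und Einsetzen von t = 2, finden wir v = 9.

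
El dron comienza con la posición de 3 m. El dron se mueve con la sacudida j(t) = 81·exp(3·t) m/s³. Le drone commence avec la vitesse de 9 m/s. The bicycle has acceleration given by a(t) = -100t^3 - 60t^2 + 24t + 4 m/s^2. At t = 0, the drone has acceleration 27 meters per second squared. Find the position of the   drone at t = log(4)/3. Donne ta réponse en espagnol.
Para resolver esto, necesitamos tomar 3 antiderivadas de nuestra ecuación de la sacudida j(t) = 81·exp(3·t). La integral de la sacudida, con a(0) = 27, da la aceleración: a(t) = 27·exp(3·t). La antiderivada de la aceleración, con v(0) = 9, da la velocidad: v(t) = 9·exp(3·t). La integral de la velocidad, con x(0) = 3, da la posición: x(t) = 3·exp(3·t). De la ecuación de la posición x(t) = 3·exp(3·t), sustituimos t = log(4)/3 para obtener x = 12.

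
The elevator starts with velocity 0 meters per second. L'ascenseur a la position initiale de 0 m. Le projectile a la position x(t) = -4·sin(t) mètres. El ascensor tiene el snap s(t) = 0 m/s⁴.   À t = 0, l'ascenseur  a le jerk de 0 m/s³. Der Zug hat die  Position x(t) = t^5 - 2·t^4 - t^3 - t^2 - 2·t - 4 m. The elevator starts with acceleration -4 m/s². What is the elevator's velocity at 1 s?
We need to integrate our snap equation s(t) = 0 3 times. The antiderivative of snap, with j(0) = 0, gives jerk: j(t) = 0. Taking ∫j(t)dt and applying a(0) = -4, we find a(t) = -4. Taking ∫a(t)dt and applying v(0) = 0, we find v(t) = -4·t. We have velocity v(t) = -4·t. Substituting t = 1: v(1) = -4.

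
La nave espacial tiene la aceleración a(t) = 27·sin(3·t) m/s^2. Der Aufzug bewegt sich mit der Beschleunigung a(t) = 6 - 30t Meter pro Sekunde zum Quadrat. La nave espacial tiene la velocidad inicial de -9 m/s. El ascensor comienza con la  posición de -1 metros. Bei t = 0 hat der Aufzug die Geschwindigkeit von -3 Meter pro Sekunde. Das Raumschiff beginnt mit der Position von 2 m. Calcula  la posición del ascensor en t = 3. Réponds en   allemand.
Ausgehend von der Beschleunigung a(t) = 6 - 30·t, nehmen wir 2 Stammfunktionen. Durch Integration von der Beschleunigung und Verwendung der Anfangsbedingung v(0) = -3, erhalten wir v(t) = -15·t^2 + 6·t - 3. Mit ∫v(t)dt und Anwendung von x(0) = -1, finden wir x(t) = -5·t^3 + 3·t^2 - 3·t - 1. Aus der Gleichung für die Position x(t) = -5·t^3 + 3·t^2 - 3·t - 1, setzen wir t = 3 ein und erhalten x = -118.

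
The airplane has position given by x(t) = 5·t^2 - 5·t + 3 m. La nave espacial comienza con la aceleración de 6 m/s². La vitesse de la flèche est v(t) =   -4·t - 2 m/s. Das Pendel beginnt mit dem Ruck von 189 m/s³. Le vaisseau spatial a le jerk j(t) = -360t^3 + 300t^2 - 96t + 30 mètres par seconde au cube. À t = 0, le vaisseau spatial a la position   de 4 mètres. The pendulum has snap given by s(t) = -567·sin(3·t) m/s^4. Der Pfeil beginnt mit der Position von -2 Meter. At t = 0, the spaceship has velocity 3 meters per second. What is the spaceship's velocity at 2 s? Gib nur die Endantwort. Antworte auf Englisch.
v(2) = -229.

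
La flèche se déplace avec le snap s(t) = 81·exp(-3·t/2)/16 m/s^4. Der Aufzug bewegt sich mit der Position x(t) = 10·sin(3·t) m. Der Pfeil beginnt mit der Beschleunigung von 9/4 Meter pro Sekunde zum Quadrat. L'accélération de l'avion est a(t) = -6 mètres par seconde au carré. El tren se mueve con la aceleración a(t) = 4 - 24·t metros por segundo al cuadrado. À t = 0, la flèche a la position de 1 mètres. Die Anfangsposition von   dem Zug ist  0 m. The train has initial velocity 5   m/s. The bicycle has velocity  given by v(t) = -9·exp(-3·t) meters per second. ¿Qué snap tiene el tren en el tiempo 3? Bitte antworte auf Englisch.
To solve this, we need to take 2 derivatives of our acceleration equation a(t) = 4 - 24·t. The derivative of acceleration gives jerk: j(t) = -24. The derivative of jerk gives snap: s(t) = 0. Using s(t) = 0 and substituting t = 3, we find s = 0.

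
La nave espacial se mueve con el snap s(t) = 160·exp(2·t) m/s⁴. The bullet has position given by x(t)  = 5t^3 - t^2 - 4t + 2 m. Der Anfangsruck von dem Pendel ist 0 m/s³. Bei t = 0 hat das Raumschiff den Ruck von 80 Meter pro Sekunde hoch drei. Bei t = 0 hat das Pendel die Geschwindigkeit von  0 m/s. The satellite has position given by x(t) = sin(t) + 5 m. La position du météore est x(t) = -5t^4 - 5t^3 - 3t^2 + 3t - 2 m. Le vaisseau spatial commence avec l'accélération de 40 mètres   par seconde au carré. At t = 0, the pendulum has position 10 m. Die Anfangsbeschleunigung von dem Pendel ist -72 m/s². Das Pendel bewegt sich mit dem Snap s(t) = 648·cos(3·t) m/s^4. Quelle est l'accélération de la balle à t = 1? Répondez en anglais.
Starting from position x(t) = 5·t^3 - t^2 - 4·t + 2, we take 2 derivatives. Differentiating position, we get velocity: v(t) = 15·t^2 - 2·t - 4. Taking d/dt of v(t), we find a(t) = 30·t - 2. From the given acceleration equation a(t) = 30·t - 2, we substitute t = 1 to get a = 28.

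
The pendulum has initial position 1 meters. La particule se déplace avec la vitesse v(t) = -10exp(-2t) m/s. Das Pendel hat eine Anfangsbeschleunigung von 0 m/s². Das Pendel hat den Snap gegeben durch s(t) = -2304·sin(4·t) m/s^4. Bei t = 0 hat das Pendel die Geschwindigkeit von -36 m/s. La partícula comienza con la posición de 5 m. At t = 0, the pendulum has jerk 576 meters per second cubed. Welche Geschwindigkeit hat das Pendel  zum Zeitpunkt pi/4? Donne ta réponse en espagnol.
Para resolver esto, necesitamos tomar 3 antiderivadas de nuestra ecuación del snap s(t) = -2304·sin(4·t). La integral del snap es la sacudida. Usando j(0) = 576, obtenemos j(t) = 576·cos(4·t). Tomando ∫j(t)dt y aplicando a(0) = 0, encontramos a(t) = 144·sin(4·t). Integrando la aceleración y usando la condición inicial v(0) = -36, obtenemos v(t) = -36·cos(4·t). De la ecuación de la velocidad v(t) = -36·cos(4·t), sustituimos t = pi/4 para obtener v = 36.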